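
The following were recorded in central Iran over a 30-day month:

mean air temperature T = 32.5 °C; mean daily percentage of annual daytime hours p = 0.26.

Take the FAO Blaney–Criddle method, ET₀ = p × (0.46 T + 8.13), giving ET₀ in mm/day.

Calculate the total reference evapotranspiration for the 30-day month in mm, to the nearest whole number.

ET₀ = 0.26 × (0.46 × 32.5 + 8.13) = 0.26 × 23.080 = 6.0008 mm/d
Monthly total = 6.0008 × 30 = 180.024 mm

180 mm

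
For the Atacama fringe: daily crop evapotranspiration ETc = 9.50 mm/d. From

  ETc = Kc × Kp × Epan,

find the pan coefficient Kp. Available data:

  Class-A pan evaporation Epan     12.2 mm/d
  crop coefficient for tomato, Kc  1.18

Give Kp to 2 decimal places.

ETc = Kc × Kp × Epan  ⇒  Kp = ETc / (Kc × Epan)
Kp = 9.50 / (1.18 × 12.2) = 9.50 / 14.396 = 0.6599

0.66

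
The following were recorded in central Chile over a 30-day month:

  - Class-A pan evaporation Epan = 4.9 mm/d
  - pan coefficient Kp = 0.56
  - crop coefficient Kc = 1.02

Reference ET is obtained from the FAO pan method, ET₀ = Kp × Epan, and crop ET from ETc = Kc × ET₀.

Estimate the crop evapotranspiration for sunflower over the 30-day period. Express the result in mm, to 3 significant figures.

ET₀ = 0.56 × 4.9 = 2.7440 mm/d
ETc = Kc × ET₀ = 1.02 × 2.7440 = 2.7989 mm/d
Over 30 days: 2.7989 × 30 = 83.967 mm

84.0 mm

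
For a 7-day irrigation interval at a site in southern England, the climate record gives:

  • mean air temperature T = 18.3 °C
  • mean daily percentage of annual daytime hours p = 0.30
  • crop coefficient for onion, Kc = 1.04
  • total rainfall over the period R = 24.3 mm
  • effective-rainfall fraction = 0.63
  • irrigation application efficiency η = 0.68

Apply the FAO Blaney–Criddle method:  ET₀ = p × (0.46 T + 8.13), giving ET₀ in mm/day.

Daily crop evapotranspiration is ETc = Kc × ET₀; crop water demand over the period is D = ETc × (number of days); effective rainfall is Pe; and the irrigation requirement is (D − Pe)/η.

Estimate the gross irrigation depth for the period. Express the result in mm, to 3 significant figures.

30.6 mm

ET₀ = 0.30 × (0.46 × 18.3 + 8.13) = 0.30 × 16.548 = 4.9644 mm/d
ETc = Kc × ET₀ = 1.04 × 4.9644 = 5.1630 mm/d
Crop demand D = ETc × 7 d = 5.1630 × 7 = 36.141 mm
Pe = 0.63 × 24.3 = 15.309 mm
D − Pe = 36.141 − 15.309 = 20.832 mm
Gross irrigation = 20.832 / 0.68 = 30.635 mm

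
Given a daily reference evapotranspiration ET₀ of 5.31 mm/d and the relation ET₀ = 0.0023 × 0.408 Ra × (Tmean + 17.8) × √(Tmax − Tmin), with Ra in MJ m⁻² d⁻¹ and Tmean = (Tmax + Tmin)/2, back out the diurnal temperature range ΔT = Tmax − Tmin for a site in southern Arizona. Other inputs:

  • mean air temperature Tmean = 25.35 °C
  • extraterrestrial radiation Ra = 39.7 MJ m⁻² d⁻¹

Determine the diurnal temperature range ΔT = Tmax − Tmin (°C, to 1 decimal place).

10.9 °C

√ΔT = ET₀ / [0.0023 × 0.408 × Ra × (Tmean+17.8)] = 5.31 / (0.0023 × 16.1976 × 43.15) = 3.3032
ΔT = 3.3032² = 10.911 °C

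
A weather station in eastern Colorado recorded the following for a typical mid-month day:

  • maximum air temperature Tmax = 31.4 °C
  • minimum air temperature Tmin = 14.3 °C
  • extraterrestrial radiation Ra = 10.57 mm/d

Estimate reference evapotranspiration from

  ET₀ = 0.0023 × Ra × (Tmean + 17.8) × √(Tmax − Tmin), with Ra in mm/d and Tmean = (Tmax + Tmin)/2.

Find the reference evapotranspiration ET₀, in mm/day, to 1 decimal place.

4.1 mm/day

Tmean = (31.4 + 14.3)/2 = 22.85 °C
ET₀ = 0.0023 × 10.57 × (22.85 + 17.8) × √17.1 = 0.0023 × 10.57 × 40.65 × 4.1352 = 4.0866 mm/d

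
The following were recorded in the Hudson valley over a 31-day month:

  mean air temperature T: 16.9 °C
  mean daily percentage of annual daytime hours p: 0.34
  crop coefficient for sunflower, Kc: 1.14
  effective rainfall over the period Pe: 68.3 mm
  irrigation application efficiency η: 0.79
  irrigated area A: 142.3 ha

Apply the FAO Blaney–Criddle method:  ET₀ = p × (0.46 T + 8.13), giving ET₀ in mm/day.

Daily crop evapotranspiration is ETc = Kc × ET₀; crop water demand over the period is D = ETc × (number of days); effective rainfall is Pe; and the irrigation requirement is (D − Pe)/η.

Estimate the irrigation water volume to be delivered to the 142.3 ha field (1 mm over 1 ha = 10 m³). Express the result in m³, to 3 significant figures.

ET₀ = 0.34 × (0.46 × 16.9 + 8.13) = 0.34 × 15.904 = 5.4074 mm/d
ETc = Kc × ET₀ = 1.14 × 5.4074 = 6.1644 mm/d
Crop demand D = ETc × 31 d = 6.1644 × 31 = 191.096 mm
D − Pe = 191.096 − 68.3 = 122.796 mm
Gross irrigation = 122.796 / 0.79 = 155.438 mm
Volume = 155.438 mm × 142.3 ha × 10 = 221188.3 m³

221000 m³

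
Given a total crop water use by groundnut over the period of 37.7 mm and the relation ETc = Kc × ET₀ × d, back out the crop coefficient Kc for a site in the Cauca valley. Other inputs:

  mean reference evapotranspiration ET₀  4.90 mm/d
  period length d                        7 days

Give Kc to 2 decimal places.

ETc = Kc × ET₀ × d  ⇒  Kc = ETc / (ET₀ × d)
Kc = 37.7 / (4.90 × 7) = 37.7 / 34.30 = 1.0991

1.10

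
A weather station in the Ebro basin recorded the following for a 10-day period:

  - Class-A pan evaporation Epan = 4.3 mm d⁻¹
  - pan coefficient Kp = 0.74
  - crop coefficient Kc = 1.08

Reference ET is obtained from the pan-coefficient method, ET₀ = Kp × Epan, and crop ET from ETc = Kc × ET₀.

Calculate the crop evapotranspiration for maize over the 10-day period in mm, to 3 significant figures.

34.4 mm

ET₀ = 0.74 × 4.3 = 3.1820 mm/d
ETc = Kc × ET₀ = 1.08 × 3.1820 = 3.4366 mm/d
Over 10 days: 3.4366 × 10 = 34.366 mm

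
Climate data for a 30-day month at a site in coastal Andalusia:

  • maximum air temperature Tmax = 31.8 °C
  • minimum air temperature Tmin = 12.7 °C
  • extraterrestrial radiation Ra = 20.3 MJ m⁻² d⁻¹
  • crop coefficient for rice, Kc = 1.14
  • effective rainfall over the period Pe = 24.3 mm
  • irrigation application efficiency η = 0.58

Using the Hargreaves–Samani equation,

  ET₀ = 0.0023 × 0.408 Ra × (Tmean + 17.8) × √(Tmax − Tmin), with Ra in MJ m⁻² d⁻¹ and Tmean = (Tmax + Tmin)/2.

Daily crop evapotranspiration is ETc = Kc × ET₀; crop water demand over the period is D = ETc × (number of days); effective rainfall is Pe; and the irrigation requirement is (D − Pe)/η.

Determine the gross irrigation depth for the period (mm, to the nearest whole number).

Tmean = (31.8 + 12.7)/2 = 22.25 °C
0.408 Ra = 0.408 × 20.3 = 8.2824 mm/d equivalent
ET₀ = 0.0023 × 8.2824 × (22.25 + 17.8) × √19.1 = 0.0023 × 8.2824 × 40.05 × 4.3704 = 3.3343 mm/d
ETc = Kc × ET₀ = 1.14 × 3.3343 = 3.8011 mm/d
Crop demand D = ETc × 30 d = 3.8011 × 30 = 114.033 mm
D − Pe = 114.033 − 24.3 = 89.733 mm
Gross irrigation = 89.733 / 0.58 = 154.712 mm

155 mm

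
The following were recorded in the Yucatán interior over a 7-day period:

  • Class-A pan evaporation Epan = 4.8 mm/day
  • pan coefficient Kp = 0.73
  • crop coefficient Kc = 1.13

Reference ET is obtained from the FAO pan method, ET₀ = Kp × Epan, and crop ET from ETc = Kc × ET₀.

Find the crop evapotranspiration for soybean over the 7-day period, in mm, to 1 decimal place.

27.7 mm

ET₀ = 0.73 × 4.8 = 3.5040 mm/d
ETc = Kc × ET₀ = 1.13 × 3.5040 = 3.9595 mm/d
Over 7 days: 3.9595 × 7 = 27.717 mm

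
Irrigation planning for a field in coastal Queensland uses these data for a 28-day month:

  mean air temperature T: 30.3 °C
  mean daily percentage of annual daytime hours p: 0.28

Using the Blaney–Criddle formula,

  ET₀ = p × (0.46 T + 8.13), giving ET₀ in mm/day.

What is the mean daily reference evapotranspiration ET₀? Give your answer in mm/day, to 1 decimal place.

ET₀ = 0.28 × (0.46 × 30.3 + 8.13) = 0.28 × 22.068 = 6.1790 mm/d

6.2 mm/day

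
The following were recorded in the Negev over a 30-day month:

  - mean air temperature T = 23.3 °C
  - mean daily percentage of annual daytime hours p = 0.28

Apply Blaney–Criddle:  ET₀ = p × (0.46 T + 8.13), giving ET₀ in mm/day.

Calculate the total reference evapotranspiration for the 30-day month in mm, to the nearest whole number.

158 mm

ET₀ = 0.28 × (0.46 × 23.3 + 8.13) = 0.28 × 18.848 = 5.2774 mm/d
Monthly total = 5.2774 × 30 = 158.322 mm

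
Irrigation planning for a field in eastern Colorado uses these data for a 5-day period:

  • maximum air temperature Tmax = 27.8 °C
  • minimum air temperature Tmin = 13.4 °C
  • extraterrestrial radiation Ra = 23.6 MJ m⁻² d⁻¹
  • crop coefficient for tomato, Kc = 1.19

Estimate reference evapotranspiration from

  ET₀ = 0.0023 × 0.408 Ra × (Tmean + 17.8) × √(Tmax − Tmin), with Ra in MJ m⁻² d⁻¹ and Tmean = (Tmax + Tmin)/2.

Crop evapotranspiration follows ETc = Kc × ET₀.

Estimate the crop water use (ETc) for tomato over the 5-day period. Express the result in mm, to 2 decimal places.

Tmean = (27.8 + 13.4)/2 = 20.60 °C
0.408 Ra = 0.408 × 23.6 = 9.6288 mm/d equivalent
ET₀ = 0.0023 × 9.6288 × (20.60 + 17.8) × √14.4 = 0.0023 × 9.6288 × 38.40 × 3.7947 = 3.2271 mm/d
ETc = Kc × ET₀ = 1.19 × 3.2271 = 3.8402 mm/d
Over 5 days: 3.8402 × 5 = 19.201 mm

19.20 mm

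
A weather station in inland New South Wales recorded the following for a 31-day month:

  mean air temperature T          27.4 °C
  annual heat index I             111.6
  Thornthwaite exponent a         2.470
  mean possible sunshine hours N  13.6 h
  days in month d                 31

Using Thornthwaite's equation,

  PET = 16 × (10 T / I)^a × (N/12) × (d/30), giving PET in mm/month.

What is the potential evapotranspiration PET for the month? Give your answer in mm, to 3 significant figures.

10T/I = 10 × 27.4 / 111.6 = 2.4552
(10T/I)^a = 2.4552^2.470 = 9.1942
Uncorrected PET = 16 × 9.1942 = 147.107 mm
Correction = (N/12)(d/30) = (13.6/12)(31/30) = 1.1711
PET = 147.107 × 1.1711 = 172.277 mm/month

172 mm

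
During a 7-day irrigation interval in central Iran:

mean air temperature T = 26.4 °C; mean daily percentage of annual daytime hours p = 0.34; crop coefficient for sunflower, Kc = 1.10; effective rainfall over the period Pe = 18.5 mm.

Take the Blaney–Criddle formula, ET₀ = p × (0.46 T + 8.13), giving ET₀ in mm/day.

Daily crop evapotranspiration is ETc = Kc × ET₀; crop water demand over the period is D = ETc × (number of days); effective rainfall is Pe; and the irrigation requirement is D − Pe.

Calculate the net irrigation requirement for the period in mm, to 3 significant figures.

ET₀ = 0.34 × (0.46 × 26.4 + 8.13) = 0.34 × 20.274 = 6.8932 mm/d
ETc = Kc × ET₀ = 1.10 × 6.8932 = 7.5825 mm/d
Crop demand D = ETc × 7 d = 7.5825 × 7 = 53.078 mm
D − Pe = 53.078 − 18.5 = 34.578 mm

34.6 mm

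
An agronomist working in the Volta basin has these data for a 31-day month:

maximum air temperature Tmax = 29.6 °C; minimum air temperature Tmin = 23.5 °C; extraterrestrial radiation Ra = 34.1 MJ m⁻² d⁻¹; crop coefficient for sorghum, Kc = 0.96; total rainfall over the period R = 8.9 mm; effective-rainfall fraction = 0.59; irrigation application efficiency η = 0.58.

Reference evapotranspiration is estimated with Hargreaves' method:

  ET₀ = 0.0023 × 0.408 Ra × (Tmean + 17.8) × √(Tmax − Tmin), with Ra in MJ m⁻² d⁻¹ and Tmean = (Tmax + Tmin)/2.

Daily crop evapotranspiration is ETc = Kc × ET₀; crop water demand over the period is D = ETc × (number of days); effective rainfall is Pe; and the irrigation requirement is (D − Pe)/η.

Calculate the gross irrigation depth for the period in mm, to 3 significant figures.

171 mm

Tmean = (29.6 + 23.5)/2 = 26.55 °C
0.408 Ra = 0.408 × 34.1 = 13.9128 mm/d equivalent
ET₀ = 0.0023 × 13.9128 × (26.55 + 17.8) × √6.1 = 0.0023 × 13.9128 × 44.35 × 2.4698 = 3.5051 mm/d
ETc = Kc × ET₀ = 0.96 × 3.5051 = 3.3649 mm/d
Crop demand D = ETc × 31 d = 3.3649 × 31 = 104.312 mm
Pe = 0.59 × 8.9 = 5.251 mm
D − Pe = 104.312 − 5.251 = 99.061 mm
Gross irrigation = 99.061 / 0.58 = 170.795 mm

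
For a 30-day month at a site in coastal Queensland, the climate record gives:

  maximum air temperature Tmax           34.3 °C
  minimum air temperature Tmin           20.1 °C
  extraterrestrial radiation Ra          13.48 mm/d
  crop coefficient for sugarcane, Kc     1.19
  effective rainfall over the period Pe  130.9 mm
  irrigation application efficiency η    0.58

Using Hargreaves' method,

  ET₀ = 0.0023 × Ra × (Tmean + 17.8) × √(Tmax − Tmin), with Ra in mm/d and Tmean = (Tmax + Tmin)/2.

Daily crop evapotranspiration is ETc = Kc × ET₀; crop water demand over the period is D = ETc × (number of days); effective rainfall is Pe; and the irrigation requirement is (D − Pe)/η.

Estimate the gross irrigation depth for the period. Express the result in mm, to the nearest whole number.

98 mm

Tmean = (34.3 + 20.1)/2 = 27.20 °C
ET₀ = 0.0023 × 13.48 × (27.20 + 17.8) × √14.2 = 0.0023 × 13.48 × 45.00 × 3.7683 = 5.2575 mm/d
ETc = Kc × ET₀ = 1.19 × 5.2575 = 6.2564 mm/d
Crop demand D = ETc × 30 d = 6.2564 × 30 = 187.692 mm
D − Pe = 187.692 − 130.9 = 56.792 mm
Gross irrigation = 56.792 / 0.58 = 97.917 mm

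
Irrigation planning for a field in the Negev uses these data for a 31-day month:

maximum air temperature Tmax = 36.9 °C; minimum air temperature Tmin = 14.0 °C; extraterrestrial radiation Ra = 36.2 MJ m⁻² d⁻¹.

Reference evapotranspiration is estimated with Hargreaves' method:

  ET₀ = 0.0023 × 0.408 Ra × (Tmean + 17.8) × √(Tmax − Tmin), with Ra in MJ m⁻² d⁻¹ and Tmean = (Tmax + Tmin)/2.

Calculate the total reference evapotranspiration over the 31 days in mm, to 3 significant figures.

218 mm

Tmean = (36.9 + 14.0)/2 = 25.45 °C
0.408 Ra = 0.408 × 36.2 = 14.7696 mm/d equivalent
ET₀ = 0.0023 × 14.7696 × (25.45 + 17.8) × √22.9 = 0.0023 × 14.7696 × 43.25 × 4.7854 = 7.0307 mm/d
Over 31 days: 7.0307 × 31 = 217.952 mm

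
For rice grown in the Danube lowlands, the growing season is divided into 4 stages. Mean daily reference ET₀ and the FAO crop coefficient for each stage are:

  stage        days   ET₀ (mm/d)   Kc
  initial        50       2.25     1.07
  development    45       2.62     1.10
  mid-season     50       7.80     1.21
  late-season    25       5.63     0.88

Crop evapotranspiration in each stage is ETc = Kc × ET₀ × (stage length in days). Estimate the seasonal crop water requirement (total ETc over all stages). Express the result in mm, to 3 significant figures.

846 mm

initial: 1.07 × 2.25 × 50 = 120.38 mm
development: 1.10 × 2.62 × 45 = 129.69 mm
mid-season: 1.21 × 7.80 × 50 = 471.90 mm
late-season: 0.88 × 5.63 × 25 = 123.86 mm
Seasonal total = 845.83 mm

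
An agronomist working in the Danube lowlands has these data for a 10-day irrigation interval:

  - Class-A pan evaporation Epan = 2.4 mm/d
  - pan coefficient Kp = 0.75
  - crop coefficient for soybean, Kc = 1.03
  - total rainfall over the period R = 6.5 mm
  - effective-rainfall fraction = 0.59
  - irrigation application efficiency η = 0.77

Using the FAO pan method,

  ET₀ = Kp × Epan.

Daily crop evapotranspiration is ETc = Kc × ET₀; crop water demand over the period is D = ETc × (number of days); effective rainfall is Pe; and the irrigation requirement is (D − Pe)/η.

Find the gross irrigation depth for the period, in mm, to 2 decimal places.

19.10 mm

ET₀ = 0.75 × 2.4 = 1.8000 mm/d
ETc = Kc × ET₀ = 1.03 × 1.8000 = 1.8540 mm/d
Crop demand D = ETc × 10 d = 1.8540 × 10 = 18.540 mm
Pe = 0.59 × 6.5 = 3.835 mm
D − Pe = 18.540 − 3.835 = 14.705 mm
Gross irrigation = 14.705 / 0.77 = 19.097 mm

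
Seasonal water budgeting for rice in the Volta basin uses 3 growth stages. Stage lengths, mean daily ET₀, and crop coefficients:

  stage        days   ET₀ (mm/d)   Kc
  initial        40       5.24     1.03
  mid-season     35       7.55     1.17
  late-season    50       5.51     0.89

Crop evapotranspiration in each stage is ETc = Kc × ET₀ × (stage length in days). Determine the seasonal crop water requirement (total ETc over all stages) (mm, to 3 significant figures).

initial: 1.03 × 5.24 × 40 = 215.89 mm
mid-season: 1.17 × 7.55 × 35 = 309.17 mm
late-season: 0.89 × 5.51 × 50 = 245.20 mm
Seasonal total = 770.26 mm

770 mm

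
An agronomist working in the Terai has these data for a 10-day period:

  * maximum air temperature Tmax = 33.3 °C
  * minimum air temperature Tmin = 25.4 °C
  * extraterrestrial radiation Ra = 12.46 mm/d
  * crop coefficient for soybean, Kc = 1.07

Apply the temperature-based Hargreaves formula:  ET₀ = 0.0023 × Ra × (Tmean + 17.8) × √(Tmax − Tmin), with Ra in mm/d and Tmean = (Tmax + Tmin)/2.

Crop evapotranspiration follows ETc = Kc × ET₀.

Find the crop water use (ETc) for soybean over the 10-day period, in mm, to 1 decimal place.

40.6 mm

Tmean = (33.3 + 25.4)/2 = 29.35 °C
ET₀ = 0.0023 × 12.46 × (29.35 + 17.8) × √7.9 = 0.0023 × 12.46 × 47.15 × 2.8107 = 3.7979 mm/d
ETc = Kc × ET₀ = 1.07 × 3.7979 = 4.0638 mm/d
Over 10 days: 4.0638 × 10 = 40.638 mm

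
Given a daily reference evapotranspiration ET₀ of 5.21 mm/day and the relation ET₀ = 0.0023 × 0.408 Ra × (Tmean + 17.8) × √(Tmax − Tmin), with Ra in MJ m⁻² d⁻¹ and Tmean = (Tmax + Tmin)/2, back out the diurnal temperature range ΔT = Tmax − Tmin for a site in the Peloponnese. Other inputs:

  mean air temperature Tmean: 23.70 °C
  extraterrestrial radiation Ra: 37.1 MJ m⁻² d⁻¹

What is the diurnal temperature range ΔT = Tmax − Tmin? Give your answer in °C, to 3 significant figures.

13.0 °C

√ΔT = ET₀ / [0.0023 × 0.408 × Ra × (Tmean+17.8)] = 5.21 / (0.0023 × 15.1368 × 41.50) = 3.6060
ΔT = 3.6060² = 13.003 °C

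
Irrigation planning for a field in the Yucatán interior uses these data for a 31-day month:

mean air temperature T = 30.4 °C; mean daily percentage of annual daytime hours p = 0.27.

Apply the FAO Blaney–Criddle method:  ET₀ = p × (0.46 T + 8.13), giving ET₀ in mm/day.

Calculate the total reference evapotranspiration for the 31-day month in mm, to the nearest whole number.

ET₀ = 0.27 × (0.46 × 30.4 + 8.13) = 0.27 × 22.114 = 5.9708 mm/d
Monthly total = 5.9708 × 31 = 185.095 mm

185 mm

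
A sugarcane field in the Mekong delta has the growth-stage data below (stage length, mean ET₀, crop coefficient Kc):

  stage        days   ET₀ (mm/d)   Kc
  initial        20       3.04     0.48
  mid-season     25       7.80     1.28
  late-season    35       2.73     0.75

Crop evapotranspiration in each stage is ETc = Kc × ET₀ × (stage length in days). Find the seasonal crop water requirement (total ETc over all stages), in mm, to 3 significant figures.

initial: 0.48 × 3.04 × 20 = 29.18 mm
mid-season: 1.28 × 7.80 × 25 = 249.60 mm
late-season: 0.75 × 2.73 × 35 = 71.66 mm
Seasonal total = 350.44 mm

350 mm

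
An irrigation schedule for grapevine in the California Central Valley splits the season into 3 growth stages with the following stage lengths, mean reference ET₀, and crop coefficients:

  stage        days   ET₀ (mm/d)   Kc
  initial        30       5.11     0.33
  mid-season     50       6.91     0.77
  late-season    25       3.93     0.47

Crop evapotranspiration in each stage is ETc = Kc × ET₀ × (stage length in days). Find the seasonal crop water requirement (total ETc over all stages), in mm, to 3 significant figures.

initial: 0.33 × 5.11 × 30 = 50.59 mm
mid-season: 0.77 × 6.91 × 50 = 266.04 mm
late-season: 0.47 × 3.93 × 25 = 46.18 mm
Seasonal total = 362.81 mm

363 mm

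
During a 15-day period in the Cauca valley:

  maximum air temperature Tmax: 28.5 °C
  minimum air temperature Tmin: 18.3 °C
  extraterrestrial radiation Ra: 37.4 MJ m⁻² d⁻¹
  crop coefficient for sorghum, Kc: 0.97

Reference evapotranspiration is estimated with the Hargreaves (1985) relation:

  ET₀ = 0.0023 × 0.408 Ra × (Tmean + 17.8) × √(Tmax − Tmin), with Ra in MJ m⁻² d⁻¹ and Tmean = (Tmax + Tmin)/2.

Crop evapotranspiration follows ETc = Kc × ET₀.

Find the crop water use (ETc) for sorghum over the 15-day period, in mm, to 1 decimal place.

67.2 mm

Tmean = (28.5 + 18.3)/2 = 23.40 °C
0.408 Ra = 0.408 × 37.4 = 15.2592 mm/d equivalent
ET₀ = 0.0023 × 15.2592 × (23.40 + 17.8) × √10.2 = 0.0023 × 15.2592 × 41.20 × 3.1937 = 4.6180 mm/d
ETc = Kc × ET₀ = 0.97 × 4.6180 = 4.4795 mm/d
Over 15 days: 4.4795 × 15 = 67.193 mm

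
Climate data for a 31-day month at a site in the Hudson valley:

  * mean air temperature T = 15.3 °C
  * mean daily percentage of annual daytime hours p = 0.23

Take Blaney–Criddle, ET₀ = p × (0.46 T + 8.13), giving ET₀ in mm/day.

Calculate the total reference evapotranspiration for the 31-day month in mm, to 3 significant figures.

108 mm

ET₀ = 0.23 × (0.46 × 15.3 + 8.13) = 0.23 × 15.168 = 3.4886 mm/d
Monthly total = 3.4886 × 31 = 108.147 mm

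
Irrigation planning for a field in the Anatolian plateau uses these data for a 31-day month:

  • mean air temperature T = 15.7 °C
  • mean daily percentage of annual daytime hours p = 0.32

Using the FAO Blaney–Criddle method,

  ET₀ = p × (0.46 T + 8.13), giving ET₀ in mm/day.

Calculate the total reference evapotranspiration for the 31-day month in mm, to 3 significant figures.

ET₀ = 0.32 × (0.46 × 15.7 + 8.13) = 0.32 × 15.352 = 4.9126 mm/d
Monthly total = 4.9126 × 31 = 152.291 mm

152 mm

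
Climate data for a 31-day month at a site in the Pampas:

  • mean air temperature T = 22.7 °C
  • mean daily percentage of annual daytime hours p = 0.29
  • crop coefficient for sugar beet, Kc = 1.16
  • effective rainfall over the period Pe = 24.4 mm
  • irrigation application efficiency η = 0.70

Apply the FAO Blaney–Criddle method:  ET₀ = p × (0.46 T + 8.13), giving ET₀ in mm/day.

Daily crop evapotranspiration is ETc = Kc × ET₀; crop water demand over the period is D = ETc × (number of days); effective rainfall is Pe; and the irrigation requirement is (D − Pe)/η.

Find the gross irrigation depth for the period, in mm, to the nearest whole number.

242 mm

ET₀ = 0.29 × (0.46 × 22.7 + 8.13) = 0.29 × 18.572 = 5.3859 mm/d
ETc = Kc × ET₀ = 1.16 × 5.3859 = 6.2476 mm/d
Crop demand D = ETc × 31 d = 6.2476 × 31 = 193.676 mm
D − Pe = 193.676 − 24.4 = 169.276 mm
Gross irrigation = 169.276 / 0.70 = 241.823 mm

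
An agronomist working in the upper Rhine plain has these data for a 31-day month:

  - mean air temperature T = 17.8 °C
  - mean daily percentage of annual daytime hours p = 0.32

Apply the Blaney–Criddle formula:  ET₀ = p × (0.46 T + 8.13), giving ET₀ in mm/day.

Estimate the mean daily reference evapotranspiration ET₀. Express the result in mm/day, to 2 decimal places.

5.22 mm/day

ET₀ = 0.32 × (0.46 × 17.8 + 8.13) = 0.32 × 16.318 = 5.2218 mm/d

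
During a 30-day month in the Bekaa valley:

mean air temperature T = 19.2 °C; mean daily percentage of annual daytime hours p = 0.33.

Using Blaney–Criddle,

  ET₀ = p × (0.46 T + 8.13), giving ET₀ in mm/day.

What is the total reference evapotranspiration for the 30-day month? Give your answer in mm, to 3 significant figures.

168 mm

ET₀ = 0.33 × (0.46 × 19.2 + 8.13) = 0.33 × 16.962 = 5.5975 mm/d
Monthly total = 5.5975 × 30 = 167.925 mm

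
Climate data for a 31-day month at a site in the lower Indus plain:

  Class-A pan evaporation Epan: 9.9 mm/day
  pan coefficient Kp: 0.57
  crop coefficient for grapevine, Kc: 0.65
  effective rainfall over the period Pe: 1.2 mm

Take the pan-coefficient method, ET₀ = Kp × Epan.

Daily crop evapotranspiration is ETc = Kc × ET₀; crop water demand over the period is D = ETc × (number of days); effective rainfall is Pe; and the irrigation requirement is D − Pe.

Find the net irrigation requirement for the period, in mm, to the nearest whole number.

ET₀ = 0.57 × 9.9 = 5.6430 mm/d
ETc = Kc × ET₀ = 0.65 × 5.6430 = 3.6680 mm/d
Crop demand D = ETc × 31 d = 3.6680 × 31 = 113.708 mm
D − Pe = 113.708 − 1.2 = 112.508 mm

113 mm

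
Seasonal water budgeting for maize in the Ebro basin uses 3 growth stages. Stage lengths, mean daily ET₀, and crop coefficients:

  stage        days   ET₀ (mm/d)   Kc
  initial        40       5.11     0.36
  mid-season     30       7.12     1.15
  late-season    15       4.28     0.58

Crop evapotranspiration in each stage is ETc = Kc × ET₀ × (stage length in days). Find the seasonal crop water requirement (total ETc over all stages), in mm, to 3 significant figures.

initial: 0.36 × 5.11 × 40 = 73.58 mm
mid-season: 1.15 × 7.12 × 30 = 245.64 mm
late-season: 0.58 × 4.28 × 15 = 37.24 mm
Seasonal total = 356.46 mm

356 mm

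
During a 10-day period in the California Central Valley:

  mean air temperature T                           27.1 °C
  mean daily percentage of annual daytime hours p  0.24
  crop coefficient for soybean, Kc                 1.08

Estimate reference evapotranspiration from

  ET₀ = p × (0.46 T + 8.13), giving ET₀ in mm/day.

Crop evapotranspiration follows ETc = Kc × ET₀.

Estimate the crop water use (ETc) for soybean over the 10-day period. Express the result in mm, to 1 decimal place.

53.4 mm

ET₀ = 0.24 × (0.46 × 27.1 + 8.13) = 0.24 × 20.596 = 4.9430 mm/d
ETc = Kc × ET₀ = 1.08 × 4.9430 = 5.3384 mm/d
Over 10 days: 5.3384 × 10 = 53.384 mm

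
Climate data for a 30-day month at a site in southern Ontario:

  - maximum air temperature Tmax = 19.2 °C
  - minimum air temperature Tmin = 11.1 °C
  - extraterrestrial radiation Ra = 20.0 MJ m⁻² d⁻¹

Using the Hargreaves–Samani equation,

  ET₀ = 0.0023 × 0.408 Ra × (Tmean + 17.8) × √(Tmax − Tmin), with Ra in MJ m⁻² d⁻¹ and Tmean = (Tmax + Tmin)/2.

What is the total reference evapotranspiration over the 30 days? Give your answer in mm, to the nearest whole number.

Tmean = (19.2 + 11.1)/2 = 15.15 °C
0.408 Ra = 0.408 × 20.0 = 8.1600 mm/d equivalent
ET₀ = 0.0023 × 8.1600 × (15.15 + 17.8) × √8.1 = 0.0023 × 8.1600 × 32.95 × 2.8460 = 1.7600 mm/d
Over 30 days: 1.7600 × 30 = 52.800 mm

53 mm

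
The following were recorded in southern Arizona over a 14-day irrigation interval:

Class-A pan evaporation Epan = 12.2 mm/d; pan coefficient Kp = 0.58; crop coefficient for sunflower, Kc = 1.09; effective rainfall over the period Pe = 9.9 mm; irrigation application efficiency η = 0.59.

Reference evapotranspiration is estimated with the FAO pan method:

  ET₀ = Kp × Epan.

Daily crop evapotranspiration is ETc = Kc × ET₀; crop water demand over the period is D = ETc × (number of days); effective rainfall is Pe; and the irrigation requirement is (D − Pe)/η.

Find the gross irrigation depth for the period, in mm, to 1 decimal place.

166.2 mm

ET₀ = 0.58 × 12.2 = 7.0760 mm/d
ETc = Kc × ET₀ = 1.09 × 7.0760 = 7.7128 mm/d
Crop demand D = ETc × 14 d = 7.7128 × 14 = 107.979 mm
D − Pe = 107.979 − 9.9 = 98.079 mm
Gross irrigation = 98.079 / 0.59 = 166.236 mm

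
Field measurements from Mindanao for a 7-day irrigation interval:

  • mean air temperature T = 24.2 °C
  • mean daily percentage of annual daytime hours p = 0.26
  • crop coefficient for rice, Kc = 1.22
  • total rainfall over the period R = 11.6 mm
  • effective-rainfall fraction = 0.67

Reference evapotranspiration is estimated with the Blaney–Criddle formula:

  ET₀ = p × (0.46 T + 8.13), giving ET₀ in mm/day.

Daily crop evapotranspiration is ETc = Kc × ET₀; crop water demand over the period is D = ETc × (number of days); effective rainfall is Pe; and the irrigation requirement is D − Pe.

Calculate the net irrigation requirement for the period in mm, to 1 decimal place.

35.0 mm

ET₀ = 0.26 × (0.46 × 24.2 + 8.13) = 0.26 × 19.262 = 5.0081 mm/d
ETc = Kc × ET₀ = 1.22 × 5.0081 = 6.1099 mm/d
Crop demand D = ETc × 7 d = 6.1099 × 7 = 42.769 mm
Pe = 0.67 × 11.6 = 7.772 mm
D − Pe = 42.769 − 7.772 = 34.997 mm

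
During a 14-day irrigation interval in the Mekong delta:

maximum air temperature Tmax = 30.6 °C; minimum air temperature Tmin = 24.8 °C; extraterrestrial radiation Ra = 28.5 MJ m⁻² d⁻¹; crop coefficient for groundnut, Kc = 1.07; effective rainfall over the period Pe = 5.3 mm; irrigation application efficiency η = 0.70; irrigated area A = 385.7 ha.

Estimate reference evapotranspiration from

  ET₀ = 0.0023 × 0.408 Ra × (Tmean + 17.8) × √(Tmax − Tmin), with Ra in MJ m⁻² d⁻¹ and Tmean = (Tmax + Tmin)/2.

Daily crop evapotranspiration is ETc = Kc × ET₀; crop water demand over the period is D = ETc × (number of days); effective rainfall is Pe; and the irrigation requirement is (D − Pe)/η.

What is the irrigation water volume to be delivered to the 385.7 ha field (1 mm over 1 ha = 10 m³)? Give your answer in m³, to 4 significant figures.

Tmean = (30.6 + 24.8)/2 = 27.70 °C
0.408 Ra = 0.408 × 28.5 = 11.6280 mm/d equivalent
ET₀ = 0.0023 × 11.6280 × (27.70 + 17.8) × √5.8 = 0.0023 × 11.6280 × 45.50 × 2.4083 = 2.9306 mm/d
ETc = Kc × ET₀ = 1.07 × 2.9306 = 3.1357 mm/d
Crop demand D = ETc × 14 d = 3.1357 × 14 = 43.900 mm
D − Pe = 43.900 − 5.3 = 38.600 mm
Gross irrigation = 38.600 / 0.70 = 55.143 mm
Volume = 55.143 mm × 385.7 ha × 10 = 212686.6 m³

212700 m³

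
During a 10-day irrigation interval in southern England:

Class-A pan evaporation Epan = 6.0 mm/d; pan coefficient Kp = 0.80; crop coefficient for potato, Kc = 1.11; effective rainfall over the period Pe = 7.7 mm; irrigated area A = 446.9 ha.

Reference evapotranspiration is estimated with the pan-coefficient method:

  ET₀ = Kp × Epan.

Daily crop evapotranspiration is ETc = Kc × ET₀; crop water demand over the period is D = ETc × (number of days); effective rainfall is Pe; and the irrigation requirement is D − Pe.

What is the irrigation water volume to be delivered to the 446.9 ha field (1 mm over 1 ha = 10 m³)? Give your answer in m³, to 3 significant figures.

ET₀ = 0.80 × 6.0 = 4.8000 mm/d
ETc = Kc × ET₀ = 1.11 × 4.8000 = 5.3280 mm/d
Crop demand D = ETc × 10 d = 5.3280 × 10 = 53.280 mm
D − Pe = 53.280 − 7.7 = 45.580 mm
Volume = 45.580 mm × 446.9 ha × 10 = 203697.0 m³

204000 m³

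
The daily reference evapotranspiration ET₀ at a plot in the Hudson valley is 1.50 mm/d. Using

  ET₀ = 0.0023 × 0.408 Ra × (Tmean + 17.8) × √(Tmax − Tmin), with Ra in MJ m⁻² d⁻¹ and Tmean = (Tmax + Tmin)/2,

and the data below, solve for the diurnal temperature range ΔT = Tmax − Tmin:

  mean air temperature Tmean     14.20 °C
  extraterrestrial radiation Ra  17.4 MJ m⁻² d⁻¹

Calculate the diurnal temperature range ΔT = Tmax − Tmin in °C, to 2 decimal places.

√ΔT = ET₀ / [0.0023 × 0.408 × Ra × (Tmean+17.8)] = 1.50 / (0.0023 × 7.0992 × 32.00) = 2.8708
ΔT = 2.8708² = 8.241 °C

8.24 °C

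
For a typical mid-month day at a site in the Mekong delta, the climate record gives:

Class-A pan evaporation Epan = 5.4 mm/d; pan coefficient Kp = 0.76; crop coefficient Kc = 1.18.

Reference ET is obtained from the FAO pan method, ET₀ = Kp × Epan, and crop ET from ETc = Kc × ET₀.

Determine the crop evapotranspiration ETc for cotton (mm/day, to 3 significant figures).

ET₀ = 0.76 × 5.4 = 4.1040 mm/d
ETc = Kc × ET₀ = 1.18 × 4.1040 = 4.8427 mm/d

4.84 mm/day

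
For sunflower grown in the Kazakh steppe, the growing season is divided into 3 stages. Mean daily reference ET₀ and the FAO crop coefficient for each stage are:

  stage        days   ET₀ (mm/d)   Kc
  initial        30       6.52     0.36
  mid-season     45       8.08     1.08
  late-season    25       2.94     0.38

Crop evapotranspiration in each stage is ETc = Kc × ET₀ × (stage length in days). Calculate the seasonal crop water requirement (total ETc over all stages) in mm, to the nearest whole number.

491 mm

initial: 0.36 × 6.52 × 30 = 70.42 mm
mid-season: 1.08 × 8.08 × 45 = 392.69 mm
late-season: 0.38 × 2.94 × 25 = 27.93 mm
Seasonal total = 491.04 mm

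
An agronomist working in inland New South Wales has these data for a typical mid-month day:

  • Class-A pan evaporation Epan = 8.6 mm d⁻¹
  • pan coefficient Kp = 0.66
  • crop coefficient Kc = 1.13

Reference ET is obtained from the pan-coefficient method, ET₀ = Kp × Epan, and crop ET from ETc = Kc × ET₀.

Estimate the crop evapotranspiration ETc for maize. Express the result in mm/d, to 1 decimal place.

ET₀ = 0.66 × 8.6 = 5.6760 mm/d
ETc = Kc × ET₀ = 1.13 × 5.6760 = 6.4139 mm/d

6.4 mm/d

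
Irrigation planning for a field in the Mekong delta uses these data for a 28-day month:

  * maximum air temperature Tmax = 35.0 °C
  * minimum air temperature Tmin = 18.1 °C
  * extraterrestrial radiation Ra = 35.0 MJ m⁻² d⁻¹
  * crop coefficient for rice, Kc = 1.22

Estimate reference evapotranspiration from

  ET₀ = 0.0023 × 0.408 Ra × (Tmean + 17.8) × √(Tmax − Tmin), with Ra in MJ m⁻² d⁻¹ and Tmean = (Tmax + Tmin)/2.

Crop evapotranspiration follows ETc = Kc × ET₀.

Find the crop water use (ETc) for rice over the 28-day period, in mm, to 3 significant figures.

205 mm

Tmean = (35.0 + 18.1)/2 = 26.55 °C
0.408 Ra = 0.408 × 35.0 = 14.2800 mm/d equivalent
ET₀ = 0.0023 × 14.2800 × (26.55 + 17.8) × √16.9 = 0.0023 × 14.2800 × 44.35 × 4.1110 = 5.9882 mm/d
ETc = Kc × ET₀ = 1.22 × 5.9882 = 7.3056 mm/d
Over 28 days: 7.3056 × 28 = 204.557 mm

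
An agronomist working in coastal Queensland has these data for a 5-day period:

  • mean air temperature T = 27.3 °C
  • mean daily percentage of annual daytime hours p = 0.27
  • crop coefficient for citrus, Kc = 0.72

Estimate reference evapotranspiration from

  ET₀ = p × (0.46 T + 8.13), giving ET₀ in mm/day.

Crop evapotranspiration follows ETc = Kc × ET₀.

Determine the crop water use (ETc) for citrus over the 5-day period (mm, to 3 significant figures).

20.1 mm

ET₀ = 0.27 × (0.46 × 27.3 + 8.13) = 0.27 × 20.688 = 5.5858 mm/d
ETc = Kc × ET₀ = 0.72 × 5.5858 = 4.0218 mm/d
Over 5 days: 4.0218 × 5 = 20.109 mm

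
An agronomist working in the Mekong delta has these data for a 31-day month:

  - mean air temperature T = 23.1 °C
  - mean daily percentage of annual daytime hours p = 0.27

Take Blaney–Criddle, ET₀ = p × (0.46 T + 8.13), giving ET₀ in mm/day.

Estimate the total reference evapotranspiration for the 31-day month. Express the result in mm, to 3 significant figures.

157 mm

ET₀ = 0.27 × (0.46 × 23.1 + 8.13) = 0.27 × 18.756 = 5.0641 mm/d
Monthly total = 5.0641 × 31 = 156.987 mm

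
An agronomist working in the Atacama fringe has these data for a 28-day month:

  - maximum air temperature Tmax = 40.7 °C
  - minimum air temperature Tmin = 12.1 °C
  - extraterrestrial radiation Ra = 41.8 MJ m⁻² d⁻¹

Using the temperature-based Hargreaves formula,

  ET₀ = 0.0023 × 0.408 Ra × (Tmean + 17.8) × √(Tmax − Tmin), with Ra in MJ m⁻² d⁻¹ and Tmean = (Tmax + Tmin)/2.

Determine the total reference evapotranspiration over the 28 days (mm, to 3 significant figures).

Tmean = (40.7 + 12.1)/2 = 26.40 °C
0.408 Ra = 0.408 × 41.8 = 17.0544 mm/d equivalent
ET₀ = 0.0023 × 17.0544 × (26.40 + 17.8) × √28.6 = 0.0023 × 17.0544 × 44.20 × 5.3479 = 9.2719 mm/d
Over 28 days: 9.2719 × 28 = 259.613 mm

260 mm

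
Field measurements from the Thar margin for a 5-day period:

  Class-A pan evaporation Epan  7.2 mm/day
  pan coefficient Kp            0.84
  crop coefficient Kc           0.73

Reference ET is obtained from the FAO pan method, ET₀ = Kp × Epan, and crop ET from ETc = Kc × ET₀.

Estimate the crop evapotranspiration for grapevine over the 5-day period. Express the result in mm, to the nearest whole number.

22 mm

ET₀ = 0.84 × 7.2 = 6.0480 mm/d
ETc = Kc × ET₀ = 0.73 × 6.0480 = 4.4150 mm/d
Over 5 days: 4.4150 × 5 = 22.075 mm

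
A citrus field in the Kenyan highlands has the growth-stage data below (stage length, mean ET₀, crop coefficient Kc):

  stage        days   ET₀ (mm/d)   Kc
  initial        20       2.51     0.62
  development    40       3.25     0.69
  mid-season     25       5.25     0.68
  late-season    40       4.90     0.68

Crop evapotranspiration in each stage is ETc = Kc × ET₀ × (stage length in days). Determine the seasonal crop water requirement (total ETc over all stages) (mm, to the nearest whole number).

initial: 0.62 × 2.51 × 20 = 31.12 mm
development: 0.69 × 3.25 × 40 = 89.70 mm
mid-season: 0.68 × 5.25 × 25 = 89.25 mm
late-season: 0.68 × 4.90 × 40 = 133.28 mm
Seasonal total = 343.35 mm

343 mm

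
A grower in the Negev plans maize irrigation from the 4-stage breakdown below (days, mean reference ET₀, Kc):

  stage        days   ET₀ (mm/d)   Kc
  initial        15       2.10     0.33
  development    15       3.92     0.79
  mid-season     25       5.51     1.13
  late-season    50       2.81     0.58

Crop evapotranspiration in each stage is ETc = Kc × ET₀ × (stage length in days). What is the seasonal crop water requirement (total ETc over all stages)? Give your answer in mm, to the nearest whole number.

initial: 0.33 × 2.10 × 15 = 10.40 mm
development: 0.79 × 3.92 × 15 = 46.45 mm
mid-season: 1.13 × 5.51 × 25 = 155.66 mm
late-season: 0.58 × 2.81 × 50 = 81.49 mm
Seasonal total = 294.00 mm

294 mm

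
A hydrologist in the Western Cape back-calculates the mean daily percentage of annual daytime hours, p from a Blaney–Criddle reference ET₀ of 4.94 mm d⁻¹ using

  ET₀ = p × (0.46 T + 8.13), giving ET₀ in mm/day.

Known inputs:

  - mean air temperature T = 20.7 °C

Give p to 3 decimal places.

0.280

p = ET₀ / (0.46 T + 8.13) = 4.94 / (0.46 × 20.7 + 8.13) = 4.94 / 17.652 = 0.2799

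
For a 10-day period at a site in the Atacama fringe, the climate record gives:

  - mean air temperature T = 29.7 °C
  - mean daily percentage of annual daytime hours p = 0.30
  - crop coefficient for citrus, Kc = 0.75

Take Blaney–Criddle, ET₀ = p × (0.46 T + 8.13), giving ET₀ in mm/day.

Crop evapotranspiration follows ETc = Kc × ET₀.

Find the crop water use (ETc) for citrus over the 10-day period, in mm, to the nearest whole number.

ET₀ = 0.30 × (0.46 × 29.7 + 8.13) = 0.30 × 21.792 = 6.5376 mm/d
ETc = Kc × ET₀ = 0.75 × 6.5376 = 4.9032 mm/d
Over 10 days: 4.9032 × 10 = 49.032 mm

49 mm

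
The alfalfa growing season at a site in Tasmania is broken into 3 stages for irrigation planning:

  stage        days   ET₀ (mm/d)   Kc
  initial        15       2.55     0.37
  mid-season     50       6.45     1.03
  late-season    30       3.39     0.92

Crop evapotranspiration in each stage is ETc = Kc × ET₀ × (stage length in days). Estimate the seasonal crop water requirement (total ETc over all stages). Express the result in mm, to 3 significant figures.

440 mm

initial: 0.37 × 2.55 × 15 = 14.15 mm
mid-season: 1.03 × 6.45 × 50 = 332.18 mm
late-season: 0.92 × 3.39 × 30 = 93.56 mm
Seasonal total = 439.89 mm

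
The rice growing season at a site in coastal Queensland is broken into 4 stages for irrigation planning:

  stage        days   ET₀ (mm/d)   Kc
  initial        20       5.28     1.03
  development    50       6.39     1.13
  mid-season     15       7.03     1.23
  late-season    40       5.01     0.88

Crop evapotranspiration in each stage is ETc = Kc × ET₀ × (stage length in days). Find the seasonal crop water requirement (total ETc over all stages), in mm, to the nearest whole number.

initial: 1.03 × 5.28 × 20 = 108.77 mm
development: 1.13 × 6.39 × 50 = 361.04 mm
mid-season: 1.23 × 7.03 × 15 = 129.70 mm
late-season: 0.88 × 5.01 × 40 = 176.35 mm
Seasonal total = 775.86 mm

776 mm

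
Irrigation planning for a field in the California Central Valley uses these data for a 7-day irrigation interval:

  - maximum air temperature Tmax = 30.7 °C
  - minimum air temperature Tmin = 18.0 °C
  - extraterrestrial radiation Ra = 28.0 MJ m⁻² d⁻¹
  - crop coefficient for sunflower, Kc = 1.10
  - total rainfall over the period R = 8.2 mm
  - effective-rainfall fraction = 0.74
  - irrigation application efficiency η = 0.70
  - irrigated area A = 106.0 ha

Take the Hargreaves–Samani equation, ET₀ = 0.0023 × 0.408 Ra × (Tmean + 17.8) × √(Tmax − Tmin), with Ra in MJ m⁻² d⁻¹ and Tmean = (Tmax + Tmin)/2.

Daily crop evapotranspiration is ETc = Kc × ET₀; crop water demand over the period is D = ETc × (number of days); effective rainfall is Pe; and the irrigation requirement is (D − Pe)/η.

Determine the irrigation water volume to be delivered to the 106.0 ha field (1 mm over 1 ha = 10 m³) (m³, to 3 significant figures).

Tmean = (30.7 + 18.0)/2 = 24.35 °C
0.408 Ra = 0.408 × 28.0 = 11.4240 mm/d equivalent
ET₀ = 0.0023 × 11.4240 × (24.35 + 17.8) × √12.7 = 0.0023 × 11.4240 × 42.15 × 3.5637 = 3.9468 mm/d
ETc = Kc × ET₀ = 1.10 × 3.9468 = 4.3415 mm/d
Crop demand D = ETc × 7 d = 4.3415 × 7 = 30.391 mm
Pe = 0.74 × 8.2 = 6.068 mm
D − Pe = 30.391 − 6.068 = 24.323 mm
Gross irrigation = 24.323 / 0.70 = 34.747 mm
Volume = 34.747 mm × 106.0 ha × 10 = 36831.8 m³

36800 m³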